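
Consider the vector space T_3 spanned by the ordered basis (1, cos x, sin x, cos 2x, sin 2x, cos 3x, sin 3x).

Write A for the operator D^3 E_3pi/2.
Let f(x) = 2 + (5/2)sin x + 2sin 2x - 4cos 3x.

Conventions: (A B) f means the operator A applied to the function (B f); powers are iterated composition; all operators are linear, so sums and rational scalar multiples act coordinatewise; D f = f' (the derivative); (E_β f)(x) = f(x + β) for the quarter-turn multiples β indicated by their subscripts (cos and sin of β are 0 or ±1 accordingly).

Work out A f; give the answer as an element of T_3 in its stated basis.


g(x) = -(5/2)sin x + 16cos 2x - 108cos 3x

E_3pi/2 f = 2 - (5/2)cos x - 2sin 2x + 4sin 3x
D E_3pi/2 f = (5/2)sin x - 4cos 2x + 12cos 3x
D D E_3pi/2 f = (5/2)cos x + 8sin 2x - 36sin 3x
D D D E_3pi/2 f = -(5/2)sin x + 16cos 2x - 108cos 3x


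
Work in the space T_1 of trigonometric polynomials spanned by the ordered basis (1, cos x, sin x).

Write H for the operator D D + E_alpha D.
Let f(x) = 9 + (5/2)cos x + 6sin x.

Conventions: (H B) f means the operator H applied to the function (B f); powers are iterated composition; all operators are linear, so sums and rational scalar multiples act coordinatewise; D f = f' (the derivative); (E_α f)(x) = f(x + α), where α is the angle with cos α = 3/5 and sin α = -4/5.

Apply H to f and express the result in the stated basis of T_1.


D f = 6cos x - (5/2)sin x
D D f = -(5/2)cos x - 6sin x
D f = 6cos x - (5/2)sin x
E_alpha D f = (28/5)cos x + (33/10)sin x
(D D + E_alpha D) f = (31/10)cos x - (27/10)sin x

g(x) = (31/10)cos x - (27/10)sin x


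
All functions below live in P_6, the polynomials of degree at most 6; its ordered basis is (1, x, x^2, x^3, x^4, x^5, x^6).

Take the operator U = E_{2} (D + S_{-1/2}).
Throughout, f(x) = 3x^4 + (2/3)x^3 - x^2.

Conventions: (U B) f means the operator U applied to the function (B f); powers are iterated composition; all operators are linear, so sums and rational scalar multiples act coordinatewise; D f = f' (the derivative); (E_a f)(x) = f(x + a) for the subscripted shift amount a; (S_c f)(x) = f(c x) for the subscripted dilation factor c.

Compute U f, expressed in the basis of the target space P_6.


g(x) = (3/16)x^4 + (161/12)x^3 + (311/4)x^2 + 154x + 304/3

D f = 12x^3 + 2x^2 - 2x
S_{-1/2} f = (3/16)x^4 - (1/12)x^3 - (1/4)x^2
(D + S_{-1/2}) f = (3/16)x^4 + (143/12)x^3 + (7/4)x^2 - 2x
E_{2} (D + S_{-1/2}) f = (3/16)x^4 + (161/12)x^3 + (311/4)x^2 + 154x + 304/3


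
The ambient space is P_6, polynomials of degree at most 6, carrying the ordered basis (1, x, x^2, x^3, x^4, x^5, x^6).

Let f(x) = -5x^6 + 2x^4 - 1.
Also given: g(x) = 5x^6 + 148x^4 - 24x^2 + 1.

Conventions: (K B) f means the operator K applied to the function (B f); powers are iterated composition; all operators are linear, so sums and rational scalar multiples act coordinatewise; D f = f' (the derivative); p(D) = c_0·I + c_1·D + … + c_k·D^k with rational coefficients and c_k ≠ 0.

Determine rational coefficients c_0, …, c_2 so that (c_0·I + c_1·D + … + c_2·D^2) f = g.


D^0 f = -5x^6 + 2x^4 - 1
D^1 f = -30x^5 + 8x^3
D^2 f = -150x^4 + 24x^2
matching coefficients of g against c_0 f + c_1 Df + … from the top degree down determines the c_i
solution: c_0 = -1, c_1 = 0, c_2 = -1

p(D) = -I − D^2, i.e. c_0 = -1, c_1 = 0, c_2 = -1


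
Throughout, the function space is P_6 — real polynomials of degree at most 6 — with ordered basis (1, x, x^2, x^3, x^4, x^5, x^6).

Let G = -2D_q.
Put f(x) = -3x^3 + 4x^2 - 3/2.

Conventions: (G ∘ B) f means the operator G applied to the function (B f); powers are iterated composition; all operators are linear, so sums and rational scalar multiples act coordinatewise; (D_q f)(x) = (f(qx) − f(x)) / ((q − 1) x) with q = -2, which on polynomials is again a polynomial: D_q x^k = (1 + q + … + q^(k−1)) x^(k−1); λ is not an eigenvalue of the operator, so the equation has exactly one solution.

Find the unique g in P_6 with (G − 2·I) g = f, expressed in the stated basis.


the result is g(x) = (3/2)x^3 - (13/2)x^2 - (13/2)x + 29/4

write g with unknown coordinates in the stated basis and equate coefficients in (G − 2·I) g = f
solving from the highest basis element down gives g = (3/2)x^3 - (13/2)x^2 - (13/2)x + 29/4
check: G g = -9x^2 - 13x + 13
so G g − 2·g = -3x^3 + 4x^2 - 3/2 = f ✓


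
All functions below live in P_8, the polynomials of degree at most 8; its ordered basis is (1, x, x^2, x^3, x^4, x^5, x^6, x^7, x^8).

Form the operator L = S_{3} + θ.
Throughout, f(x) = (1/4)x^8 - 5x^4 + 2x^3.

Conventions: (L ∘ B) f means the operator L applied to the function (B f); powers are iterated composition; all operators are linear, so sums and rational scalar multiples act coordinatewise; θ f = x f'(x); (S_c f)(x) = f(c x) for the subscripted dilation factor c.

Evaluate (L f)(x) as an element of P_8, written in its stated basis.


S_{3} f = (6561/4)x^8 - 405x^4 + 54x^3
θ f = 2x^8 - 20x^4 + 6x^3
(S_{3} + θ) f = (6569/4)x^8 - 425x^4 + 60x^3

g(x) = (6569/4)x^8 - 425x^4 + 60x^3


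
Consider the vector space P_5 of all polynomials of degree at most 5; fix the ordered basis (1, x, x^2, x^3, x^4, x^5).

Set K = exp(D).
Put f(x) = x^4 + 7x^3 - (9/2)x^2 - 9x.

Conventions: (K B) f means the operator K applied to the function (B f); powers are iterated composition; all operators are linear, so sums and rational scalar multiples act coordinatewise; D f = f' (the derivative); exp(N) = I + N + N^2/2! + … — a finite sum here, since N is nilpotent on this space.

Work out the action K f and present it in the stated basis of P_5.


the image equals g(x) = x^4 + 11x^3 + (45/2)x^2 + 7x - 11/2

order-1 term: 4x^3 + 21x^2 - 9x - 9
order-2 term: 6x^2 + 21x - 9/2
order-3 term: 4x + 7
order-4 term: 1
the series for exp(D) f terminates at order 4
exp(D) f = x^4 + 11x^3 + (45/2)x^2 + 7x - 11/2


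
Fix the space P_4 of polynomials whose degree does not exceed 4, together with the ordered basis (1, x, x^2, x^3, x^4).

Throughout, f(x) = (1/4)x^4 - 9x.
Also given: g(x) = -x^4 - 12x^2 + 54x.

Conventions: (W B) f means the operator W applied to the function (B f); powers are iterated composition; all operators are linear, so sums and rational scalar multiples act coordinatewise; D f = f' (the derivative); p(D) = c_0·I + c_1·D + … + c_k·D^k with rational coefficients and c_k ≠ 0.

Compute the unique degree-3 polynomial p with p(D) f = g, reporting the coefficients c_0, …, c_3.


c_0 = -4, c_1 = 0, c_2 = -4, c_3 = 3

D^0 f = (1/4)x^4 - 9x
D^1 f = x^3 - 9
D^2 f = 3x^2
D^3 f = 6x
matching coefficients of g against c_0 f + c_1 Df + … from the top degree down determines the c_i
solution: c_0 = -4, c_1 = 0, c_2 = -4, c_3 = 3


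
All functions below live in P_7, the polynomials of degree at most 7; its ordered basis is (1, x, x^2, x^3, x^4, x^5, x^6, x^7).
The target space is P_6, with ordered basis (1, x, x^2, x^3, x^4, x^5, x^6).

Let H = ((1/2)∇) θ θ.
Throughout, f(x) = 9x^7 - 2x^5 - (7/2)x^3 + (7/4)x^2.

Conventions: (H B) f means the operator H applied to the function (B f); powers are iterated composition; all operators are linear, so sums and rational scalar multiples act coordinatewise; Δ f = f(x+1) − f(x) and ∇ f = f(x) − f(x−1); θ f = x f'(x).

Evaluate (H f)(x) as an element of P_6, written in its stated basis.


θ f = 63x^7 - 10x^5 - (21/2)x^3 + (7/2)x^2
θ θ f = 441x^7 - 50x^5 - (63/2)x^3 + 7x^2
∇ (θ θ) f = 3087x^6 - 9261x^5 + 15185x^4 - 14935x^3 + (17333/2)x^2 - (5457/2)x + 705/2
((1/2)∇) (θ θ) f = (3087/2)x^6 - (9261/2)x^5 + (15185/2)x^4 - (14935/2)x^3 + (17333/4)x^2 - (5457/4)x + 705/4

g(x) = (3087/2)x^6 - (9261/2)x^5 + (15185/2)x^4 - (14935/2)x^3 + (17333/4)x^2 - (5457/4)x + 705/4


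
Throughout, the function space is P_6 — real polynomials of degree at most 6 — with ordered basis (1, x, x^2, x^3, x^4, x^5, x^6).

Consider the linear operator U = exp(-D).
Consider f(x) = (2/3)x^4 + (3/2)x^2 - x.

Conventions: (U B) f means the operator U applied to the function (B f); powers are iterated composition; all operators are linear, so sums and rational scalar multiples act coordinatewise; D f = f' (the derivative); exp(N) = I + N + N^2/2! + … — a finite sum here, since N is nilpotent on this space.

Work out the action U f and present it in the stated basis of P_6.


the result is g(x) = (2/3)x^4 - (8/3)x^3 + (11/2)x^2 - (20/3)x + 19/6

order-1 term: -(8/3)x^3 - 3x + 1
order-2 term: 4x^2 + 3/2
order-3 term: -(8/3)x
order-4 term: 2/3
the series for exp(-D) f terminates at order 4
exp(-D) f = (2/3)x^4 - (8/3)x^3 + (11/2)x^2 - (20/3)x + 19/6


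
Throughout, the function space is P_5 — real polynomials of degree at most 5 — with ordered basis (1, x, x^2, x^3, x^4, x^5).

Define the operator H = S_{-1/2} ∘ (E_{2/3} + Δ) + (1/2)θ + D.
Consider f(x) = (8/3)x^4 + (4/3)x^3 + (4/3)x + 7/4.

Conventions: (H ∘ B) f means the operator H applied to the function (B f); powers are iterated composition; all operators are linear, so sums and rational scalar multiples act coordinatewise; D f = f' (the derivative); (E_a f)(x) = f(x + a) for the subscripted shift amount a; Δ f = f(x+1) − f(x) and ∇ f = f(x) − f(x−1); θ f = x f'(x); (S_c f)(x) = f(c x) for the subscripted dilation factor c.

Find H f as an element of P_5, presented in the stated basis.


the result is g(x) = (11/2)x^4 + (185/18)x^3 + (103/9)x^2 - (794/81)x + 9941/972

E_{2/3} f = (8/3)x^4 + (76/9)x^3 + (88/9)x^2 + (508/81)x + 3461/972
Δ f = (32/3)x^3 + 20x^2 + (44/3)x + 16/3
(E_{2/3} + Δ) f = (8/3)x^4 + (172/9)x^3 + (268/9)x^2 + (1696/81)x + 8645/972
S_{-1/2} (E_{2/3} + Δ) f = (1/6)x^4 - (43/18)x^3 + (67/9)x^2 - (848/81)x + 8645/972
θ f = (32/3)x^4 + 4x^3 + (4/3)x
((1/2)θ) f = (16/3)x^4 + 2x^3 + (2/3)x
D f = (32/3)x^3 + 4x^2 + 4/3
(S_{-1/2} ∘ (E_{2/3} + Δ) + (1/2)θ + D) f = (11/2)x^4 + (185/18)x^3 + (103/9)x^2 - (794/81)x + 9941/972


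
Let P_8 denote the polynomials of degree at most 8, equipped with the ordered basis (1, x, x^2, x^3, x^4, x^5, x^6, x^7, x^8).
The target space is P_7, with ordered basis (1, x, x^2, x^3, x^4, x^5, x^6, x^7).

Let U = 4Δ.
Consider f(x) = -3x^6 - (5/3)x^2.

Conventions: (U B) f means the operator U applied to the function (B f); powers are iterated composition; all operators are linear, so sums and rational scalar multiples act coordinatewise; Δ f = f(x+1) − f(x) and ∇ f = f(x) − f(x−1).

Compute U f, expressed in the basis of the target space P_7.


the image equals g(x) = -72x^5 - 180x^4 - 240x^3 - 180x^2 - (256/3)x - 56/3

Δ f = -18x^5 - 45x^4 - 60x^3 - 45x^2 - (64/3)x - 14/3
(4Δ) f = -72x^5 - 180x^4 - 240x^3 - 180x^2 - (256/3)x - 56/3


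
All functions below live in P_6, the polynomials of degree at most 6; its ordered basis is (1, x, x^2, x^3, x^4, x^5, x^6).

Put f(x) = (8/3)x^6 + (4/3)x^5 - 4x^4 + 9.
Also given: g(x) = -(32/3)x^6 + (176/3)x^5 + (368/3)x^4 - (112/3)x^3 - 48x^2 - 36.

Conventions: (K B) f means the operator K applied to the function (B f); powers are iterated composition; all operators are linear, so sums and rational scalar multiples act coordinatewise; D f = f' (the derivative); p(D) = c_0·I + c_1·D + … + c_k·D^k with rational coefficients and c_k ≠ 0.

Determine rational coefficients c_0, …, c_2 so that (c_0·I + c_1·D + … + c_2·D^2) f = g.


D^0 f = (8/3)x^6 + (4/3)x^5 - 4x^4 + 9
D^1 f = 16x^5 + (20/3)x^4 - 16x^3
D^2 f = 80x^4 + (80/3)x^3 - 48x^2
matching coefficients of g against c_0 f + c_1 Df + … from the top degree down determines the c_i
solution: c_0 = -4, c_1 = 4, c_2 = 1

c_0 = -4, c_1 = 4, c_2 = 1


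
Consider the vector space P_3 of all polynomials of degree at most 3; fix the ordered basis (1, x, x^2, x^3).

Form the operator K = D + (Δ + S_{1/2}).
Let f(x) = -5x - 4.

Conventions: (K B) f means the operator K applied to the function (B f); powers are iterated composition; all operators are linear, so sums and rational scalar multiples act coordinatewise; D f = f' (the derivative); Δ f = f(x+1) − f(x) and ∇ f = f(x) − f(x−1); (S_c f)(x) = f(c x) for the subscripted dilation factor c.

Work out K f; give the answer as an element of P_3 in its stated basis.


the result is g(x) = -(5/2)x - 14

D f = -5
Δ f = -5
S_{1/2} f = -(5/2)x - 4
(Δ + S_{1/2}) f = -(5/2)x - 9
(D + (Δ + S_{1/2})) f = -(5/2)x - 14


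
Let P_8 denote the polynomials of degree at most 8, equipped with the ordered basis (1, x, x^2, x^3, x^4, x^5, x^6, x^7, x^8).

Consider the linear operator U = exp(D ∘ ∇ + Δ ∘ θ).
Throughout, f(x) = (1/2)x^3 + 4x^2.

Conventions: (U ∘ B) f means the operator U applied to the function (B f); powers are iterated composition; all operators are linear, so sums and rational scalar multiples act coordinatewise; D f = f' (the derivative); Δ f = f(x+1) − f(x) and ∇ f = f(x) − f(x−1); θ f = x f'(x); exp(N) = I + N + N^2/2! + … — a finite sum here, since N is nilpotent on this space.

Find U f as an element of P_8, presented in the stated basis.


the image equals g(x) = (1/2)x^3 + (17/2)x^2 + (65/2)x + 159/4

order-1 term: (9/2)x^2 + (47/2)x + 16
order-2 term: 9x + 83/4
order-3 term: 3
the series for exp(D ∘ ∇ + Δ ∘ θ) f terminates at order 3
exp(D ∘ ∇ + Δ ∘ θ) f = (1/2)x^3 + (17/2)x^2 + (65/2)x + 159/4


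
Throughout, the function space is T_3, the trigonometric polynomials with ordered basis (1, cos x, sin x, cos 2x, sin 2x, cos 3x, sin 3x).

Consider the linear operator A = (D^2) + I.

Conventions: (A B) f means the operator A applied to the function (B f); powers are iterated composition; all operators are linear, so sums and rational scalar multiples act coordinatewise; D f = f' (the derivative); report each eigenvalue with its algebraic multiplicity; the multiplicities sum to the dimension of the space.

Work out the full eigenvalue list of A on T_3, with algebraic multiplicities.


λ = -8 (multiplicity 2), λ = -3 (multiplicity 2), λ = 0 (multiplicity 2), λ = 1 (multiplicity 1)

image of 1: 1
image of cos x: 0
image of sin x: 0
image of cos 2x: -3cos 2x
image of sin 2x: -3sin 2x
image of cos 3x: -8cos 3x
image of sin 3x: -8sin 3x
the matrix is diagonal; its diagonal is (1, 0, 0, -3, -3, -8, -8)
for a triangular matrix the eigenvalues are the diagonal entries, with algebraic multiplicity their repetition count


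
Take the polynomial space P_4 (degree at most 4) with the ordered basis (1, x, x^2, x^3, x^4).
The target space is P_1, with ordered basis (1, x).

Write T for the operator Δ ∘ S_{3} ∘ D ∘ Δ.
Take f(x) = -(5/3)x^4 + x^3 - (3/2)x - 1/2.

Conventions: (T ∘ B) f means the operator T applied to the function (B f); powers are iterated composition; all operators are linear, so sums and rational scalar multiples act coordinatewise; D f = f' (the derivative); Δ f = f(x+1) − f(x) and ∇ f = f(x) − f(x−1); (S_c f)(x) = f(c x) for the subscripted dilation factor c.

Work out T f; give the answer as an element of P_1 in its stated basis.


Δ f = -(20/3)x^3 - 7x^2 - (11/3)x - 13/6
D Δ f = -20x^2 - 14x - 11/3
S_{3} D Δ f = -180x^2 - 42x - 11/3
Δ S_{3} D Δ f = -360x - 222

g(x) = -360x - 222


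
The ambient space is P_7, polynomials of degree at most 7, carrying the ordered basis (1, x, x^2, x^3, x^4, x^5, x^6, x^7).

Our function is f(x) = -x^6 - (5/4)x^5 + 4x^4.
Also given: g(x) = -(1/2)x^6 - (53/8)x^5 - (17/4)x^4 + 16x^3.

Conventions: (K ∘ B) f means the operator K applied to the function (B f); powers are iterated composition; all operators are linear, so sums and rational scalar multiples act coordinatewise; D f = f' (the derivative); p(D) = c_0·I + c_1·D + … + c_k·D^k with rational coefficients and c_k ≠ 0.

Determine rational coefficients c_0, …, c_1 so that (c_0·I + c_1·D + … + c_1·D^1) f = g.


D^0 f = -x^6 - (5/4)x^5 + 4x^4
D^1 f = -6x^5 - (25/4)x^4 + 16x^3
matching coefficients of g against c_0 f + c_1 Df + … from the top degree down determines the c_i
solution: c_0 = 1/2, c_1 = 1

c_0 = 1/2, c_1 = 1


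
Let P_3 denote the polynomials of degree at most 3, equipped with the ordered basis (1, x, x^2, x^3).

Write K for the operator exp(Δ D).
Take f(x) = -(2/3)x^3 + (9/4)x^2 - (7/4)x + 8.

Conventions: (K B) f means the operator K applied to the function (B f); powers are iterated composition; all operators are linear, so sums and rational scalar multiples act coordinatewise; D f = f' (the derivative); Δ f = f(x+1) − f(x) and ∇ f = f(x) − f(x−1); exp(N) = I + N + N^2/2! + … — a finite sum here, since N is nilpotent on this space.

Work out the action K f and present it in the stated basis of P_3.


the image equals g(x) = -(2/3)x^3 + (9/4)x^2 - (23/4)x + 21/2

order-1 term: -4x + 5/2
the series for exp(Δ D) f terminates at order 1
exp(Δ D) f = -(2/3)x^3 + (9/4)x^2 - (23/4)x + 21/2


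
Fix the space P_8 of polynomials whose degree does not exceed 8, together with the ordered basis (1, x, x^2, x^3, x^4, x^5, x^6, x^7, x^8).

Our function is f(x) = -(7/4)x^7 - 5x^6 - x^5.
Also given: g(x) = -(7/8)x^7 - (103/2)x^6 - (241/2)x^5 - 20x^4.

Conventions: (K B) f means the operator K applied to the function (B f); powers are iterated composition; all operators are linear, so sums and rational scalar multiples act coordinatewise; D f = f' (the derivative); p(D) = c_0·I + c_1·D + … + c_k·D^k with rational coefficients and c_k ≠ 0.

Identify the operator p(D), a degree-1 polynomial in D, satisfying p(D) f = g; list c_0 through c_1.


c_0 = 1/2, c_1 = 4

D^0 f = -(7/4)x^7 - 5x^6 - x^5
D^1 f = -(49/4)x^6 - 30x^5 - 5x^4
matching coefficients of g against c_0 f + c_1 Df + … from the top degree down determines the c_i
solution: c_0 = 1/2, c_1 = 4


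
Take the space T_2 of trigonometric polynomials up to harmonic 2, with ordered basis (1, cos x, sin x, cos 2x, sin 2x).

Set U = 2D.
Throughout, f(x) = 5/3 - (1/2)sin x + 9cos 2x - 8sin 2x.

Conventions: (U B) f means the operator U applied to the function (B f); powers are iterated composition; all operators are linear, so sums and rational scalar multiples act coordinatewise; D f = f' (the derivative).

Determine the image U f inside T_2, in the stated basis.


the image equals g(x) = -cos x - 32cos 2x - 36sin 2x

D f = -(1/2)cos x - 16cos 2x - 18sin 2x
(2D) f = -cos x - 32cos 2x - 36sin 2x


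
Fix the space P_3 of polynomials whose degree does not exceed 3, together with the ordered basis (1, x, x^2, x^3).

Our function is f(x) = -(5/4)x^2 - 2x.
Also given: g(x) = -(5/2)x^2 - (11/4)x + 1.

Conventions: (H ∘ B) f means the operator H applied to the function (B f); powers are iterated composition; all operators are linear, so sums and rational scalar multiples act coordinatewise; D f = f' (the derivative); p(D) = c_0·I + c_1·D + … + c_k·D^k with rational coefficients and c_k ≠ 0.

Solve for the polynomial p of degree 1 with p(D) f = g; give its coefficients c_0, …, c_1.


D^0 f = -(5/4)x^2 - 2x
D^1 f = -(5/2)x - 2
matching coefficients of g against c_0 f + c_1 Df + … from the top degree down determines the c_i
solution: c_0 = 2, c_1 = -1/2

p(D) = 2·I − (1/2)·D, i.e. c_0 = 2, c_1 = -1/2


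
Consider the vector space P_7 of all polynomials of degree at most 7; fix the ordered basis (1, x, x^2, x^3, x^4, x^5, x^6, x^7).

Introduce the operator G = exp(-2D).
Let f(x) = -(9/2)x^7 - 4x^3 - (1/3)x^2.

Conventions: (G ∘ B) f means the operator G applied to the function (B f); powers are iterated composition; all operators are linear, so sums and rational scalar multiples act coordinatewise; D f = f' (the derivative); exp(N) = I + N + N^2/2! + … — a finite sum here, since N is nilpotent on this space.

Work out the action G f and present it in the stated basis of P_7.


the result is g(x) = -(9/2)x^7 + 63x^6 - 378x^5 + 1260x^4 - 2524x^3 + (9143/3)x^2 - (6188/3)x + 1820/3

order-1 term: 63x^6 + 24x^2 + (4/3)x
order-2 term: -378x^5 - 48x - 4/3
order-3 term: 1260x^4 + 32
order-4 term: -2520x^3
order-5 term: 3024x^2
order-6 term: -2016x
order-7 term: 576
the series for exp(-2D) f terminates at order 7
exp(-2D) f = -(9/2)x^7 + 63x^6 - 378x^5 + 1260x^4 - 2524x^3 + (9143/3)x^2 - (6188/3)x + 1820/3


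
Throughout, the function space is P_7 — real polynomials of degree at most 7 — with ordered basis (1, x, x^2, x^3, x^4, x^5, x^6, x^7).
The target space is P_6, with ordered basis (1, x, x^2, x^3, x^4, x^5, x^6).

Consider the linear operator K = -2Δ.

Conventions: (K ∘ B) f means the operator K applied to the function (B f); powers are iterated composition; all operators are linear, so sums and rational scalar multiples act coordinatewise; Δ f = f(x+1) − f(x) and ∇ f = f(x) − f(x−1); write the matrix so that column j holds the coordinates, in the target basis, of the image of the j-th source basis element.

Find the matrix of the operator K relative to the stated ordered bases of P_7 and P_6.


image of 1: 0
image of x: -2
image of x^2: -4x - 2
image of x^3: -6x^2 - 6x - 2
image of x^4: -8x^3 - 12x^2 - 8x - 2
image of x^5: -10x^4 - 20x^3 - 20x^2 - 10x - 2
image of x^6: -12x^5 - 30x^4 - 40x^3 - 30x^2 - 12x - 2
image of x^7: -14x^6 - 42x^5 - 70x^4 - 70x^3 - 42x^2 - 14x - 2
each image's coordinates form column j of the matrix

the matrix is [[0, -2, -2, -2, -2, -2, -2, -2]; [0, 0, -4, -6, -8, -10, -12, -14]; [0, 0, 0, -6, -12, -20, -30, -42]; [0, 0, 0, 0, -8, -20, -40, -70]; [0, 0, 0, 0, 0, -10, -30, -70]; [0, 0, 0, 0, 0, 0, -12, -42]; [0, 0, 0, 0, 0, 0, 0, -14]] (rows listed top to bottom)


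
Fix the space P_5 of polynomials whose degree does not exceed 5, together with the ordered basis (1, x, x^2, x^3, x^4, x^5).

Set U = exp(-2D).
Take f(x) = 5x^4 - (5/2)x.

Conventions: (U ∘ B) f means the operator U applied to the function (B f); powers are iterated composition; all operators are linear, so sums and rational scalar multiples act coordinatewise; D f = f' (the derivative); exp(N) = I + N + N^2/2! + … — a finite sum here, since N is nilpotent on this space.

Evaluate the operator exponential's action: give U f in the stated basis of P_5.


order-1 term: -40x^3 + 5
order-2 term: 120x^2
order-3 term: -160x
order-4 term: 80
the series for exp(-2D) f terminates at order 4
exp(-2D) f = 5x^4 - 40x^3 + 120x^2 - (325/2)x + 85

the image equals g(x) = 5x^4 - 40x^3 + 120x^2 - (325/2)x + 85


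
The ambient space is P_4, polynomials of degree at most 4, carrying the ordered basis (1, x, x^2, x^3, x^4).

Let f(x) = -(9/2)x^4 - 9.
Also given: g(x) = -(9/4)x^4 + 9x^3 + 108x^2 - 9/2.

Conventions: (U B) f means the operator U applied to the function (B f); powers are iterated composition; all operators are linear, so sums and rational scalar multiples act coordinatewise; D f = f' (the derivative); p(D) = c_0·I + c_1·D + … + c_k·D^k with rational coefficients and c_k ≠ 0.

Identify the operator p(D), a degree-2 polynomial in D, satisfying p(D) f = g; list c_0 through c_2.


p(D) = (1/2)·I − (1/2)·D − 2·D^2, i.e. c_0 = 1/2, c_1 = -1/2, c_2 = -2

D^0 f = -(9/2)x^4 - 9
D^1 f = -18x^3
D^2 f = -54x^2
matching coefficients of g against c_0 f + c_1 Df + … from the top degree down determines the c_i
solution: c_0 = 1/2, c_1 = -1/2, c_2 = -2


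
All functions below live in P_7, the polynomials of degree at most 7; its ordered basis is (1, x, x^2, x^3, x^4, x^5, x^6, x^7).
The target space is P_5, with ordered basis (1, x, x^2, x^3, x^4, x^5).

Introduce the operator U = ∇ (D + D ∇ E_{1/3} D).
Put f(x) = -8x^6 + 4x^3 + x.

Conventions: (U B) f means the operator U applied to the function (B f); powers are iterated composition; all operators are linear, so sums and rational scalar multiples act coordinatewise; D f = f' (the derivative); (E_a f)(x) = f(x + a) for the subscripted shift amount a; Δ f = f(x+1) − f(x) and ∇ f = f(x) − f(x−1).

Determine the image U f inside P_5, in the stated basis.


the image equals g(x) = -240x^4 + 480x^3 - 3360x^2 + 4104x - 1820

D f = -48x^5 + 12x^2 + 1
D f = -48x^5 + 12x^2 + 1
E_{1/3} D f = -48x^5 - 80x^4 - (160/3)x^3 - (52/9)x^2 + (136/27)x + 173/81
∇ E_{1/3} D f = -240x^4 + 160x^3 - 160x^2 + (616/9)x - 284/27
D (∇ E_{1/3} D) f = -960x^3 + 480x^2 - 320x + 616/9
(D + D ∇ E_{1/3} D) f = -48x^5 - 960x^3 + 492x^2 - 320x + 625/9
∇ (D + D ∇ E_{1/3} D) f = -240x^4 + 480x^3 - 3360x^2 + 4104x - 1820


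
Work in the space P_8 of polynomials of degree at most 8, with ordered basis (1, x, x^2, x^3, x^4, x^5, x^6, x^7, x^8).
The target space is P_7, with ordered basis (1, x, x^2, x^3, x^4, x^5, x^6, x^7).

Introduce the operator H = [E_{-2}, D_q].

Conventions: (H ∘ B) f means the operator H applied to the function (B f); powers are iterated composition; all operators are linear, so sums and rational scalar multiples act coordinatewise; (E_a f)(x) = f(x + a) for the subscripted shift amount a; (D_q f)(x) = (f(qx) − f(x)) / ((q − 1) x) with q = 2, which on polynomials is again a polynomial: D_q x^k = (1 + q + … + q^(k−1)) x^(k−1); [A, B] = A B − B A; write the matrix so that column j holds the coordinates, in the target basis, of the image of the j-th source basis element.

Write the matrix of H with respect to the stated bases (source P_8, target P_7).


image of 1: 0
image of x: 0
image of x^2: -2
image of x^3: -10x + 16
image of x^4: -34x^2 + 108x - 88
image of x^5: -98x^3 + 464x^2 - 752x + 416
image of x^6: -258x^4 + 1620x^3 - 3920x^2 + 4320x - 1824
image of x^7: -642x^5 + 5016x^4 - 16120x^3 + 26560x^2 - 22368x + 7680
image of x^8: -1538x^6 + 14364x^5 - 57512x^4 + 126000x^3 - 158816x^2 + 108864x - 31616
each image's coordinates form column j of the matrix

the matrix is [[0, 0, -2, 16, -88, 416, -1824, 7680, -31616]; [0, 0, 0, -10, 108, -752, 4320, -22368, 108864]; [0, 0, 0, 0, -34, 464, -3920, 26560, -158816]; [0, 0, 0, 0, 0, -98, 1620, -16120, 126000]; [0, 0, 0, 0, 0, 0, -258, 5016, -57512]; [0, 0, 0, 0, 0, 0, 0, -642, 14364]; [0, 0, 0, 0, 0, 0, 0, 0, -1538]; [0, 0, 0, 0, 0, 0, 0, 0, 0]] (rows listed top to bottom)


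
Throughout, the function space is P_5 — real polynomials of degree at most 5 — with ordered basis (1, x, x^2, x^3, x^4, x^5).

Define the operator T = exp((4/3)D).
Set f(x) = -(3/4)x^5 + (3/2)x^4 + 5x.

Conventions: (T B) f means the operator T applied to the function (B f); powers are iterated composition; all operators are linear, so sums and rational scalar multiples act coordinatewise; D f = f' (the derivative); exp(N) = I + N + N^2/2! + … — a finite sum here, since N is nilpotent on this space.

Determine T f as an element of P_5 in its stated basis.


the image equals g(x) = -(3/4)x^5 - (7/2)x^4 - (16/3)x^3 - (16/9)x^2 + (199/27)x + 668/81

order-1 term: -5x^4 + 8x^3 + 20/3
order-2 term: -(40/3)x^3 + 16x^2
order-3 term: -(160/9)x^2 + (128/9)x
order-4 term: -(320/27)x + 128/27
order-5 term: -256/81
the series for exp((4/3)D) f terminates at order 5
exp((4/3)D) f = -(3/4)x^5 - (7/2)x^4 - (16/3)x^3 - (16/9)x^2 + (199/27)x + 668/81


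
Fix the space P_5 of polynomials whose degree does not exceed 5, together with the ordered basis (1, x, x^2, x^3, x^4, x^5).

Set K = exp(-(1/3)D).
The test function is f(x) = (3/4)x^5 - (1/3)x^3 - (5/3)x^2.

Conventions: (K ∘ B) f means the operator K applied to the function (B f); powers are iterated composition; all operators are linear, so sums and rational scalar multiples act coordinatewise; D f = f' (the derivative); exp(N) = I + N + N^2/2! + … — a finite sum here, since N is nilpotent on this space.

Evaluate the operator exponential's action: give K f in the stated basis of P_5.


g(x) = (3/4)x^5 - (5/4)x^4 + (1/2)x^3 - (29/18)x^2 + (113/108)x - 19/108

order-1 term: -(5/4)x^4 + (1/3)x^2 + (10/9)x
order-2 term: (5/6)x^3 - (1/9)x - 5/27
order-3 term: -(5/18)x^2 + 1/81
order-4 term: (5/108)x
order-5 term: -1/324
the series for exp(-(1/3)D) f terminates at order 5
exp(-(1/3)D) f = (3/4)x^5 - (5/4)x^4 + (1/2)x^3 - (29/18)x^2 + (113/108)x - 19/108


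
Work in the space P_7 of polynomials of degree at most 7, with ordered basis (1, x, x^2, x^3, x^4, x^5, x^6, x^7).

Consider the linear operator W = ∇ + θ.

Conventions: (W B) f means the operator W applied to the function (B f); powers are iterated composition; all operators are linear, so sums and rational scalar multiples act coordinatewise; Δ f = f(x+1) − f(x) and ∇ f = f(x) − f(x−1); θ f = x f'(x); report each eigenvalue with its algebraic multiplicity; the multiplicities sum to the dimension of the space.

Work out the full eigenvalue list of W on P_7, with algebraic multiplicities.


λ = 0 (multiplicity 1), λ = 1 (multiplicity 1), λ = 2 (multiplicity 1), λ = 3 (multiplicity 1), λ = 4 (multiplicity 1), λ = 5 (multiplicity 1), λ = 6 (multiplicity 1), λ = 7 (multiplicity 1)

image of 1: 0
image of x: x + 1
image of x^2: 2x^2 + 2x - 1
image of x^3: 3x^3 + 3x^2 - 3x + 1
image of x^4: 4x^4 + 4x^3 - 6x^2 + 4x - 1
image of x^5: 5x^5 + 5x^4 - 10x^3 + 10x^2 - 5x + 1
image of x^6: 6x^6 + 6x^5 - 15x^4 + 20x^3 - 15x^2 + 6x - 1
image of x^7: 7x^7 + 7x^6 - 21x^5 + 35x^4 - 35x^3 + 21x^2 - 7x + 1
the matrix is upper triangular; its diagonal is (0, 1, 2, 3, 4, 5, 6, 7)
for a triangular matrix the eigenvalues are the diagonal entries, with algebraic multiplicity their repetition count


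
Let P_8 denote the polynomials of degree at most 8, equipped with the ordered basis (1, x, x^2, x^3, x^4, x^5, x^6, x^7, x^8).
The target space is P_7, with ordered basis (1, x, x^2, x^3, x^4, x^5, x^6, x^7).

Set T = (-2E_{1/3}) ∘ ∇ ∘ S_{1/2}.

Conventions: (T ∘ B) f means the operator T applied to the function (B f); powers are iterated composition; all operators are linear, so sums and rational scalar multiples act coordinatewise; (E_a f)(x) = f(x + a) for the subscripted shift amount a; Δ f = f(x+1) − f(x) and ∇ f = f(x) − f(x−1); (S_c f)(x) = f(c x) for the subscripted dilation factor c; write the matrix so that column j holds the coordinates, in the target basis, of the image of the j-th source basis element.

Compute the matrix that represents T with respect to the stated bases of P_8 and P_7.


image of 1: 0
image of x: -1
image of x^2: -x + 1/6
image of x^3: -(3/4)x^2 + (1/4)x - 1/12
image of x^4: -(1/2)x^3 + (1/4)x^2 - (1/6)x + 5/216
image of x^5: -(5/16)x^4 + (5/24)x^3 - (5/24)x^2 + (25/432)x - 11/1296
image of x^6: -(3/16)x^5 + (5/32)x^4 - (5/24)x^3 + (25/288)x^2 - (11/432)x + 7/2592
image of x^7: -(7/64)x^6 + (7/64)x^5 - (35/192)x^4 + (175/1728)x^3 - (77/1728)x^2 + (49/5184)x - 43/46656
image of x^8: -(1/16)x^7 + (7/96)x^6 - (7/48)x^5 + (175/1728)x^4 - (77/1296)x^3 + (49/2592)x^2 - (43/11664)x + 85/279936
each image's coordinates form column j of the matrix

the matrix is [[0, -1, 1/6, -1/12, 5/216, -11/1296, 7/2592, -43/46656, 85/279936]; [0, 0, -1, 1/4, -1/6, 25/432, -11/432, 49/5184, -43/11664]; [0, 0, 0, -3/4, 1/4, -5/24, 25/288, -77/1728, 49/2592]; [0, 0, 0, 0, -1/2, 5/24, -5/24, 175/1728, -77/1296]; [0, 0, 0, 0, 0, -5/16, 5/32, -35/192, 175/1728]; [0, 0, 0, 0, 0, 0, -3/16, 7/64, -7/48]; [0, 0, 0, 0, 0, 0, 0, -7/64, 7/96]; [0, 0, 0, 0, 0, 0, 0, 0, -1/16]] (rows listed top to bottom)


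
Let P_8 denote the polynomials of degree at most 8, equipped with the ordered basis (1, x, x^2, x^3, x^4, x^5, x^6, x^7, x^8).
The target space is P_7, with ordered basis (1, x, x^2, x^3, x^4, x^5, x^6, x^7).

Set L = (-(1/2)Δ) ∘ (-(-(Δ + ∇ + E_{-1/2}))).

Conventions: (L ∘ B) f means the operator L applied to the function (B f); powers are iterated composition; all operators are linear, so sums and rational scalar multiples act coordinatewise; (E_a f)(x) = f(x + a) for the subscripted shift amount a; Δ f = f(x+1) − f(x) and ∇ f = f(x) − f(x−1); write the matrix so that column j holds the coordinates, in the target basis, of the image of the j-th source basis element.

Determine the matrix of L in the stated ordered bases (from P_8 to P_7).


image of 1: 0
image of x: -1/2
image of x^2: -x - 2
image of x^3: -(3/2)x^2 - 6x - 25/8
image of x^4: -2x^3 - 12x^2 - (25/2)x - 8
image of x^5: -(5/2)x^4 - 20x^3 - (125/4)x^2 - 40x - 481/32
image of x^6: -3x^5 - 30x^4 - (125/2)x^3 - 120x^2 - (1443/16)x - 32
image of x^7: -(7/2)x^6 - 42x^5 - (875/8)x^4 - 280x^3 - (10101/32)x^2 - 224x - 8065/128
image of x^8: -4x^7 - 56x^6 - 175x^5 - 560x^4 - (3367/4)x^3 - 896x^2 - (8065/16)x - 128
each image's coordinates form column j of the matrix

the matrix is [[0, -1/2, -2, -25/8, -8, -481/32, -32, -8065/128, -128]; [0, 0, -1, -6, -25/2, -40, -1443/16, -224, -8065/16]; [0, 0, 0, -3/2, -12, -125/4, -120, -10101/32, -896]; [0, 0, 0, 0, -2, -20, -125/2, -280, -3367/4]; [0, 0, 0, 0, 0, -5/2, -30, -875/8, -560]; [0, 0, 0, 0, 0, 0, -3, -42, -175]; [0, 0, 0, 0, 0, 0, 0, -7/2, -56]; [0, 0, 0, 0, 0, 0, 0, 0, -4]] (rows listed top to bottom)


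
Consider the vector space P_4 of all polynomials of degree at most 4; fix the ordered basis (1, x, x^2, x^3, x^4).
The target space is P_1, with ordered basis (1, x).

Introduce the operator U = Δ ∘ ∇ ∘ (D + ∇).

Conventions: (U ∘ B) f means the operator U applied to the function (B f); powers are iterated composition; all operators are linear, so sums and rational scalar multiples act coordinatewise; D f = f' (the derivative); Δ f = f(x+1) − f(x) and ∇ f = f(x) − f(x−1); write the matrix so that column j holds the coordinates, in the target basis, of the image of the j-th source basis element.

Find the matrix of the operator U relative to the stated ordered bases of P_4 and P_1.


image of 1: 0
image of x: 0
image of x^2: 0
image of x^3: 12
image of x^4: 48x - 12
each image's coordinates form column j of the matrix

the matrix is [[0, 0, 0, 12, -12]; [0, 0, 0, 0, 48]] (rows listed top to bottom)


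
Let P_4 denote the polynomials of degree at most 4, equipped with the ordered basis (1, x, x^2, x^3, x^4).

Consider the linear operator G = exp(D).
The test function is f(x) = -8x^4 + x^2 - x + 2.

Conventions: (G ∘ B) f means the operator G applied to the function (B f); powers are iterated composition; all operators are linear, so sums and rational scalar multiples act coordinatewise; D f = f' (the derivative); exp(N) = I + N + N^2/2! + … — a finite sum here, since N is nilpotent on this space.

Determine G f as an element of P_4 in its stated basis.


the result is g(x) = -8x^4 - 32x^3 - 47x^2 - 31x - 6

order-1 term: -32x^3 + 2x - 1
order-2 term: -48x^2 + 1
order-3 term: -32x
order-4 term: -8
the series for exp(D) f terminates at order 4
exp(D) f = -8x^4 - 32x^3 - 47x^2 - 31x - 6


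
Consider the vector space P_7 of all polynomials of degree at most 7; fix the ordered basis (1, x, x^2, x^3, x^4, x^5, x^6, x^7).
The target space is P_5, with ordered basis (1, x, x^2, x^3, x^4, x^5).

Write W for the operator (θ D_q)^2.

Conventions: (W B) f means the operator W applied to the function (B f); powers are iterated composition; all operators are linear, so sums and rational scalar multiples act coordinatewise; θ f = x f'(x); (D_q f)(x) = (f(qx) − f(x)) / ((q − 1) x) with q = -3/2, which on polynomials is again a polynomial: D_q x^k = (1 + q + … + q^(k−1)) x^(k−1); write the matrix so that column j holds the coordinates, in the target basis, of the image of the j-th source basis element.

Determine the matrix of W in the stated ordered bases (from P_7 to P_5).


image of 1: 0
image of x: 0
image of x^2: 0
image of x^3: -(7/4)x
image of x^4: -(273/16)x^2
image of x^5: -(2145/32)x^3
image of x^6: -(36575/128)x^4
image of x^7: -(923685/1024)x^5
each image's coordinates form column j of the matrix

the matrix is [[0, 0, 0, 0, 0, 0, 0, 0]; [0, 0, 0, -7/4, 0, 0, 0, 0]; [0, 0, 0, 0, -273/16, 0, 0, 0]; [0, 0, 0, 0, 0, -2145/32, 0, 0]; [0, 0, 0, 0, 0, 0, -36575/128, 0]; [0, 0, 0, 0, 0, 0, 0, -923685/1024]] (rows listed top to bottom)


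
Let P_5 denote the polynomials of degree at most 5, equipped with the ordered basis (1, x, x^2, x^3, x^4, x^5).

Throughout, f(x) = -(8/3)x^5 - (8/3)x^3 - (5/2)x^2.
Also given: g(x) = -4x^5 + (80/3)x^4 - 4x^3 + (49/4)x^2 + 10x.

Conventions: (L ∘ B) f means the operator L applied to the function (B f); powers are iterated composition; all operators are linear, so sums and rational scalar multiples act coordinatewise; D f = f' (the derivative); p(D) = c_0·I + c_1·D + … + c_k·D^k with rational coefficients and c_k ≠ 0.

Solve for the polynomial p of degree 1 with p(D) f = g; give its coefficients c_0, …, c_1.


p(D) = (3/2)·I − 2·D, i.e. c_0 = 3/2, c_1 = -2

D^0 f = -(8/3)x^5 - (8/3)x^3 - (5/2)x^2
D^1 f = -(40/3)x^4 - 8x^2 - 5x
matching coefficients of g against c_0 f + c_1 Df + … from the top degree down determines the c_i
solution: c_0 = 3/2, c_1 = -2


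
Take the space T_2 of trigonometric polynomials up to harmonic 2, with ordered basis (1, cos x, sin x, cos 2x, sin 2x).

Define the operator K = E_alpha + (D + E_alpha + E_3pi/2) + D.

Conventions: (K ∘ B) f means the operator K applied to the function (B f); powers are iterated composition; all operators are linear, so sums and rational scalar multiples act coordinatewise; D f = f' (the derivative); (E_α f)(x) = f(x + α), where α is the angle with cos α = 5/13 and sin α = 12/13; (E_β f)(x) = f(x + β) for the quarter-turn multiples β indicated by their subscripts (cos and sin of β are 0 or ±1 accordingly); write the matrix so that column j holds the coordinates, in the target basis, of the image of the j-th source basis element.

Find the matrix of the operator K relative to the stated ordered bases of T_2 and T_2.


the matrix is [[3, 0, 0, 0, 0]; [0, 10/13, 37/13, 0, 0]; [0, -37/13, 10/13, 0, 0]; [0, 0, 0, -407/169, 916/169]; [0, 0, 0, -916/169, -407/169]] (rows listed top to bottom)

image of 1: 3
image of cos x: (10/13)cos x - (37/13)sin x
image of sin x: (37/13)cos x + (10/13)sin x
image of cos 2x: -(407/169)cos 2x - (916/169)sin 2x
image of sin 2x: (916/169)cos 2x - (407/169)sin 2x
each image's coordinates form column j of the matrix


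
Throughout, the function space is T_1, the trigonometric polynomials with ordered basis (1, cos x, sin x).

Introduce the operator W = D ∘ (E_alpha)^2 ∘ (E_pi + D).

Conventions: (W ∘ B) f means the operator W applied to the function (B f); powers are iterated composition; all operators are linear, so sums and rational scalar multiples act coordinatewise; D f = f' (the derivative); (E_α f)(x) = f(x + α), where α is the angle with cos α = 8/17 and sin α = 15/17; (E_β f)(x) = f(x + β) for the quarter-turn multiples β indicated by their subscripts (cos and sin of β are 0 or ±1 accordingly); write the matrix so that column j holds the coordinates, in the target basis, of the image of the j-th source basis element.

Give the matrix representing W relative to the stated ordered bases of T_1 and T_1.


image of 1: 0
image of cos x: (401/289)cos x + (79/289)sin x
image of sin x: -(79/289)cos x + (401/289)sin x
each image's coordinates form column j of the matrix

the matrix is [[0, 0, 0]; [0, 401/289, -79/289]; [0, 79/289, 401/289]] (rows listed top to bottom)


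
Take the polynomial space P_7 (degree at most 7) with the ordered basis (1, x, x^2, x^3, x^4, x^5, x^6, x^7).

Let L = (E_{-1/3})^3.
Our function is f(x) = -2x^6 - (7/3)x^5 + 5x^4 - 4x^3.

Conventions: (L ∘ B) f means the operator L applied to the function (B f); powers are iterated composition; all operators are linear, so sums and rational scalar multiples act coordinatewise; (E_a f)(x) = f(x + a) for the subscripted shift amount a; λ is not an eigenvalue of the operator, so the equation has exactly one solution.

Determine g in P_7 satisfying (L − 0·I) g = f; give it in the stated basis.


write g with unknown coordinates in the stated basis and equate coefficients in (L − 0·I) g = f
solving from the highest basis element down gives g = -2x^6 - (43/3)x^5 - (110/3)x^4 - (142/3)x^3 - (106/3)x^2 - (47/3)x - 10/3
check: L g = -2x^6 - (7/3)x^5 + 5x^4 - 4x^3
so L g − 0·g = -2x^6 - (7/3)x^5 + 5x^4 - 4x^3 = f ✓

the image equals g(x) = -2x^6 - (43/3)x^5 - (110/3)x^4 - (142/3)x^3 - (106/3)x^2 - (47/3)x - 10/3


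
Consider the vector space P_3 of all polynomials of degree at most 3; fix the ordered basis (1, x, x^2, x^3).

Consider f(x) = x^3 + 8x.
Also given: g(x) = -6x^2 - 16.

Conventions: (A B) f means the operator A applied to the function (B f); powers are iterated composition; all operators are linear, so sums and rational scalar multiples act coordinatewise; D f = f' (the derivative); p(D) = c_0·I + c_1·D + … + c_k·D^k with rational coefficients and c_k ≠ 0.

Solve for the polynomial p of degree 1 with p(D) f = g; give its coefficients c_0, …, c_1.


D^0 f = x^3 + 8x
D^1 f = 3x^2 + 8
matching coefficients of g against c_0 f + c_1 Df + … from the top degree down determines the c_i
solution: c_0 = 0, c_1 = -2

c_0 = 0, c_1 = -2
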